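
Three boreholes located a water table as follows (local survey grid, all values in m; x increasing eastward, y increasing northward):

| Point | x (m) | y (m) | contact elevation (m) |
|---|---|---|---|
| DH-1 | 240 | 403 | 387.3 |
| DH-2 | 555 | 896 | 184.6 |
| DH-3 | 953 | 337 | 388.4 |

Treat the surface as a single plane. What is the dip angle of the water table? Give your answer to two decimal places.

Two edge vectors: DH-1→DH-2 = (315, 493, -202.7), DH-1→DH-3 = (713, -66, 1.1).
Normal n = (DH-1→DH-2) × (DH-1→DH-3) = (-12835.9, -144871.6, -372299).
So ∂z/∂x = −n_x/n_z = −0.03448 and ∂z/∂y = −n_y/n_z = −0.38913.
Gradient magnitude |∇z| = √(a² + b²) = √(0.00119 + 0.15142) = 0.39065.
True dip = arctan(0.39065) = 21.34°, dipping toward N (azimuth ≈ 005°).

21.34°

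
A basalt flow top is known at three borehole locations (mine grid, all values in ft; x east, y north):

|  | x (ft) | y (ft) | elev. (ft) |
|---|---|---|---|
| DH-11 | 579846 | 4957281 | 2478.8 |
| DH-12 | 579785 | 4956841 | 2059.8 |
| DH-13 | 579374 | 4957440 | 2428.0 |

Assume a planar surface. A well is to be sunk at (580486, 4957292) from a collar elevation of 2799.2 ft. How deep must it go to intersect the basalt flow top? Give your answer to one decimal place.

48.6 ft

Two edge vectors: DH-11→DH-12 = (-61, -440, -419), DH-11→DH-13 = (-472, 159, -50.8).
Normal n = (DH-11→DH-12) × (DH-11→DH-13) = (88973, 194669.2, -217379).
So ∂z/∂x = −n_x/n_z = 0.409298966 and ∂z/∂y = −n_y/n_z = 0.895529007.
Intercept c from DH-11: 2478.8 − 237330.37 − 4439388.93 = −4674240.50.
At (580486, 4957292): z_contact = 237592.32 + 4439398.78 − 4674240.50 = 2750.60 ft.
Depth below ground = 2799.2 − 2750.60 = 48.6 ft.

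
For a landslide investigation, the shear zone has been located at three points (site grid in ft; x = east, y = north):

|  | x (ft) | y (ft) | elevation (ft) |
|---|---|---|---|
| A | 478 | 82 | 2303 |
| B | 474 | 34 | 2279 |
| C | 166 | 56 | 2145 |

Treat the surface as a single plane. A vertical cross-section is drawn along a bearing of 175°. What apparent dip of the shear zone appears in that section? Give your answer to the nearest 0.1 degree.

22.7°

Two edge vectors: A→B = (-4, -48, -24), A→C = (-312, -26, -158).
Normal n = (A→B) × (A→C) = (6960, 6856, -14872).
So ∂z/∂x = −n_x/n_z = 0.46799 and ∂z/∂y = −n_y/n_z = 0.46100.
Unit vector along 175° is (sin 175°, cos 175°) = (0.0872, -0.9962).
Slope in that direction = a·(0.0872) + b·(-0.9962) = −0.41846.
Apparent dip = arctan|0.41846| = 22.7° (true dip is 33.3°, so apparent ≤ true as expected).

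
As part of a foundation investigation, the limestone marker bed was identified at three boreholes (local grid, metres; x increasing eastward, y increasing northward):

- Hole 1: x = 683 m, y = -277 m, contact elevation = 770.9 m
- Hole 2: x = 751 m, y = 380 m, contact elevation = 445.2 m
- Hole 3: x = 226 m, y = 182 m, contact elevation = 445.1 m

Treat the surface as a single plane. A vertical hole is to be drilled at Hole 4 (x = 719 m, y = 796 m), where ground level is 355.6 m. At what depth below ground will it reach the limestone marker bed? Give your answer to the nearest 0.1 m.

131.2 m

Let the plane be z = a·x + b·y + c.
Hole 2−Hole 1: 68a + 657b = −325.7;  Hole 3−Hole 1: −457a + 459b = −325.8.
Solving gives a = 0.19476, b = −0.51590.
Then c = 770.9 − a·683 − b·-277 = 494.98.
At (719, 796): z_contact = 140.03 − 410.65 + 494.98 = 224.36 m.
Depth below ground = 355.6 − 224.36 = 131.2 m.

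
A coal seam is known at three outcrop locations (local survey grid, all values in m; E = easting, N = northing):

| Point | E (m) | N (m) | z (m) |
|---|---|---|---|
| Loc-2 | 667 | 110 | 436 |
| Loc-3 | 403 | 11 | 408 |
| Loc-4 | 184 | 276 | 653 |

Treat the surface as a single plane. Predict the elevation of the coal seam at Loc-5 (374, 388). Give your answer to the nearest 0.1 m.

704.6 m

Let the plane be z = a·E + b·N + c.
Loc-3−Loc-2: −264a − 99b = −28;  Loc-4−Loc-2: −483a + 166b = 217.
Solving gives a = −0.18371, b = 0.77271.
Then c = 436 − a·667 − b·110 = 473.53.
At (374, 388): z = −68.7 + 299.8 + 473.53 = 704.6 m.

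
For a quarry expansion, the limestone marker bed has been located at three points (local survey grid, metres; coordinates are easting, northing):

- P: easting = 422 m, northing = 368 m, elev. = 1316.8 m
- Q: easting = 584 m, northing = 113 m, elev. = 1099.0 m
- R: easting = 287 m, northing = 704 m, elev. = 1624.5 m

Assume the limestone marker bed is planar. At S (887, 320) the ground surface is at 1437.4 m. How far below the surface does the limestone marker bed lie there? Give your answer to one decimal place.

Two edge vectors: P→Q = (162, -255, -217.8), P→R = (-135, 336, 307.7).
Normal n = (P→Q) × (P→R) = (-5282.7, -20444.4, 20007).
So ∂z/∂easting = −n_x/n_z = 0.26404 and ∂z/∂northing = −n_y/n_z = 1.02186.
Intercept c from P: 1316.8 − 111.43 − 376.05 = 829.33.
At (887, 320): z_contact = 234.21 + 327.00 + 829.33 = 1390.53 m.
Depth below ground = 1437.4 − 1390.53 = 46.9 m.

46.9 m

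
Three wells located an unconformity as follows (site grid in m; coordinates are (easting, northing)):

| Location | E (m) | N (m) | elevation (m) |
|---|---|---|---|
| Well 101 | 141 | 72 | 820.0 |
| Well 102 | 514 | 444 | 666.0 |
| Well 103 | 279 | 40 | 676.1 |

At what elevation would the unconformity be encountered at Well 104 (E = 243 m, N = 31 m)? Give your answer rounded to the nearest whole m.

Let the plane be z = a·E + b·N + c.
Well 102−Well 101: 373a + 372b = −154;  Well 103−Well 101: 138a − 32b = −143.9.
Solving gives a = −0.92393, b = 0.51243.
Then c = 820 − a·141 − b·72 = 913.38.
At (243, 31): z = −224.5 + 15.9 + 913.38 = 704.7 m.

705 m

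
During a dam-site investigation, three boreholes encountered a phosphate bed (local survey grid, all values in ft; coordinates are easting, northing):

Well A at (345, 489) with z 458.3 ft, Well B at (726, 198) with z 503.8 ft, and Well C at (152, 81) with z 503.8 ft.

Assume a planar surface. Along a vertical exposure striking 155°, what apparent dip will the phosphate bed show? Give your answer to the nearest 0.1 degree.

7.0°

Let the plane be z = a·easting + b·northing + c.
Well B−Well A: 381a − 291b = 45.5;  Well C−Well A: −193a − 408b = 45.5.
Solving gives a = 0.02516, b = −0.12342.
Unit vector along 155° is (sin 155°, cos 155°) = (0.4226, -0.9063).
Slope in that direction = a·(0.4226) + b·(-0.9063) = 0.12249.
Apparent dip = arctan|0.12249| = 7.0° (true dip is 7.2°, so apparent ≤ true as expected).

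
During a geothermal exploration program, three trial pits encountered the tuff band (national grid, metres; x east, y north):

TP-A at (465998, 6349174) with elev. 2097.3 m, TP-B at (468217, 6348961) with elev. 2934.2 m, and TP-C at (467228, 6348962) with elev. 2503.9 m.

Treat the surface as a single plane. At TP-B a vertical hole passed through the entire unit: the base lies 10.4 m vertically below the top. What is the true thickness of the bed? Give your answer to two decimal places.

8.32 m

Two edge vectors: TP-A→TP-B = (2219, -213, 836.9), TP-A→TP-C = (1230, -212, 406.6).
Normal n = (TP-A→TP-B) × (TP-A→TP-C) = (90817, 127141.6, -208438).
So ∂z/∂x = −n_x/n_z = 0.43570 and ∂z/∂y = −n_y/n_z = 0.60997.
|∇z| = √(a²+b²) = 0.74960, so dip δ = arctan(0.74960) = 36.86°.
True thickness = vertical thickness × cos δ = 10.4 × cos 36.86° = 8.32 m.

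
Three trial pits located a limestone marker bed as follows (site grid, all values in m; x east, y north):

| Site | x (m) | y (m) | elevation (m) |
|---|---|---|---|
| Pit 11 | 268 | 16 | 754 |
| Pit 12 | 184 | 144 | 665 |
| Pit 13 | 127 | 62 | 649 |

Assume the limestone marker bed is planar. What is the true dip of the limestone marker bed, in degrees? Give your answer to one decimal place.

Two edge vectors: Pit 11→Pit 12 = (-84, 128, -89), Pit 11→Pit 13 = (-141, 46, -105).
Normal n = (Pit 11→Pit 12) × (Pit 11→Pit 13) = (-9346, 3729, 14184).
So ∂z/∂x = −n_x/n_z = 0.65891 and ∂z/∂y = −n_y/n_z = −0.26290.
Gradient magnitude |∇z| = √(a² + b²) = √(0.43416 + 0.06912) = 0.70942.
True dip = arctan(0.70942) = 35.4°, dipping toward WNW (azimuth ≈ 292°).

35.4°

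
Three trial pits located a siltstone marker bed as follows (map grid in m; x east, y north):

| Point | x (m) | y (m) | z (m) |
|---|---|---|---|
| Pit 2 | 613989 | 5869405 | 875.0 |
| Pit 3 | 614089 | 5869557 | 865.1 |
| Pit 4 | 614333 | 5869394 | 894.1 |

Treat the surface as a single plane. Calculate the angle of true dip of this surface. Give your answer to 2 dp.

6.42°

Two edge vectors: Pit 2→Pit 3 = (100, 152, -9.9), Pit 2→Pit 4 = (344, -11, 19.1).
Normal n = (Pit 2→Pit 3) × (Pit 2→Pit 4) = (2794.3, -5315.6, -53388).
So ∂z/∂x = −n_x/n_z = 0.05234 and ∂z/∂y = −n_y/n_z = −0.09957.
Gradient magnitude |∇z| = √(a² + b²) = √(0.00274 + 0.00991) = 0.11248.
True dip = arctan(0.11248) = 6.42°, dipping toward NNW (azimuth ≈ 332°).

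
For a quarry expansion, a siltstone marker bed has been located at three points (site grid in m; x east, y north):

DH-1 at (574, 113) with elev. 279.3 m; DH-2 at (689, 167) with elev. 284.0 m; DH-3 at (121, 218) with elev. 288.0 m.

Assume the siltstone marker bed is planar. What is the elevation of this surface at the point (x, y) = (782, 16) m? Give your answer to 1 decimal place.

271.1 m

Two edge vectors: DH-1→DH-2 = (115, 54, 4.7), DH-1→DH-3 = (-453, 105, 8.7).
Normal n = (DH-1→DH-2) × (DH-1→DH-3) = (-23.7, -3129.6, 36537).
So ∂z/∂x = −n_x/n_z = 0.00065 and ∂z/∂y = −n_y/n_z = 0.08566.
Intercept c from DH-1: 279.3 − 0.37 − 9.68 = 269.25.
At (782, 16): z = 0.5 + 1.4 + 269.25 = 271.1 m.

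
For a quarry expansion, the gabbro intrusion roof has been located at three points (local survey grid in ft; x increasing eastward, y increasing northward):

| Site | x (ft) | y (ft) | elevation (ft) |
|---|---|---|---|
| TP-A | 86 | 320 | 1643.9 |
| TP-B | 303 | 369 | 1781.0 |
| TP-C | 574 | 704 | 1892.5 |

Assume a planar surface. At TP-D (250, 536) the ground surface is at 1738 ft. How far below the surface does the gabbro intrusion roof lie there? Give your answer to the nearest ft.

30 ft

Let the plane be z = a·x + b·y + c.
TP-B−TP-A: 217a + 49b = 137.1;  TP-C−TP-A: 488a + 384b = 248.6.
Solving gives a = 0.68105, b = −0.21810.
Then c = 1643.9 − a·86 − b·320 = 1655.12.
At (250, 536): z_contact = 170.3 − 116.9 + 1655.12 = 1708.5 ft.
Depth below ground = 1738 − 1708.5 = 30 ft.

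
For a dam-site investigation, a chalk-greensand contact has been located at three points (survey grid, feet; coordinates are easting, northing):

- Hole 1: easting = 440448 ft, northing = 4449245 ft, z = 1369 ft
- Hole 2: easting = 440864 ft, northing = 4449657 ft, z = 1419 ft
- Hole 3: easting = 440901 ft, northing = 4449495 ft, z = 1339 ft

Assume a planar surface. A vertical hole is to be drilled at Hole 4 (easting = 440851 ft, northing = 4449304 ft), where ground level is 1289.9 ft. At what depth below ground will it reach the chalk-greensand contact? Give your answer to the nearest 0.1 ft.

Let the plane be z = a·easting + b·northing + c.
Hole 2−Hole 1: 416a + 412b = 50;  Hole 3−Hole 1: 453a + 250b = −30.
Solving gives a = −0.300837407, b = 0.425117382.
Then c = 1369 − a·440448 − b·4449245 = −1757579.15.
At (440851, 4449304): z_contact = −132624.47 + 1891476.47 − 1757579.15 = 1272.84 ft.
Depth below ground = 1289.9 − 1272.84 = 17.1 ft.

17.1 ft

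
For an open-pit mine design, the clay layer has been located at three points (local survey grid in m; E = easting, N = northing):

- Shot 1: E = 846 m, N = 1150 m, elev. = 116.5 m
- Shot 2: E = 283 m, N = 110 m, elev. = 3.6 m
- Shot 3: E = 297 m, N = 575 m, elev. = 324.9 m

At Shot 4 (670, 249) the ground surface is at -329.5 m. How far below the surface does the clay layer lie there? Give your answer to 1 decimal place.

Let the plane be z = a·E + b·N + c.
Shot 2−Shot 1: −563a − 1040b = −112.9;  Shot 3−Shot 1: −549a − 575b = 208.4.
Solving gives a = −1.139214, b = 0.725267.
Then c = 116.5 − a·846 − b·1150 = 246.22.
At (670, 249): z_contact = −763.27 + 180.59 + 246.22 = -336.46 m.
Depth below ground = -329.5 − (-336.46) = 7.0 m.

7.0 m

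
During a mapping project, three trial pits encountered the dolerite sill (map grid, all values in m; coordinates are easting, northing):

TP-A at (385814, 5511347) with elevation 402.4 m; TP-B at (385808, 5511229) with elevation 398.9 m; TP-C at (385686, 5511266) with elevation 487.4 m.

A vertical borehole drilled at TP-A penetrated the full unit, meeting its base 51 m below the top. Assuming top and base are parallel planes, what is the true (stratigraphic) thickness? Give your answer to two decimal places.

41.61 m

Let the plane be z = a·easting + b·northing + c.
TP-B−TP-A: −6a − 118b = −3.5;  TP-C−TP-A: −128a − 81b = 85.
Solving gives a = −0.70553, b = 0.06554.
|∇z| = √(a²+b²) = 0.70857, so dip δ = arctan(0.70857) = 35.32°.
True thickness = vertical thickness × cos δ = 51 × cos 35.32° = 41.61 m.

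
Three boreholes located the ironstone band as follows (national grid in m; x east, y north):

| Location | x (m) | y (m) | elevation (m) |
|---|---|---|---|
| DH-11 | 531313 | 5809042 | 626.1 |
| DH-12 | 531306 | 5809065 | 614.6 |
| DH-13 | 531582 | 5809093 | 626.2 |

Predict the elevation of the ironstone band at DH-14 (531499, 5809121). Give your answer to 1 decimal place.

Let the plane be z = a·x + b·y + c.
DH-12−DH-11: −7a + 23b = −11.5;  DH-13−DH-11: 269a + 51b = 0.1.
Solving gives a = 0.089975550, b = −0.472616137.
Then c = 626.1 − a·531313 − b·5809042 = 2698267.91.
At (531499, 5809121): z = 47821.9 − 2745484.3 + 2698267.91 = 605.5 m.

605.5 m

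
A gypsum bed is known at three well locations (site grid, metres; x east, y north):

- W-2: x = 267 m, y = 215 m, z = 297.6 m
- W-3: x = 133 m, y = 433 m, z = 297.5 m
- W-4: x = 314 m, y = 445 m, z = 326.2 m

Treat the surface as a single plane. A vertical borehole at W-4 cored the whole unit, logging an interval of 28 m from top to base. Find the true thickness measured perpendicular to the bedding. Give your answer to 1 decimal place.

Let the plane be z = a·x + b·y + c.
W-3−W-2: −134a + 218b = −0.1;  W-4−W-2: 47a + 230b = 28.6.
Solving gives a = 0.15238, b = 0.09321.
|∇z| = √(a²+b²) = 0.17863, so dip δ = arctan(0.17863) = 10.13°.
True thickness = vertical thickness × cos δ = 28 × cos 10.13° = 27.6 m.

27.6 m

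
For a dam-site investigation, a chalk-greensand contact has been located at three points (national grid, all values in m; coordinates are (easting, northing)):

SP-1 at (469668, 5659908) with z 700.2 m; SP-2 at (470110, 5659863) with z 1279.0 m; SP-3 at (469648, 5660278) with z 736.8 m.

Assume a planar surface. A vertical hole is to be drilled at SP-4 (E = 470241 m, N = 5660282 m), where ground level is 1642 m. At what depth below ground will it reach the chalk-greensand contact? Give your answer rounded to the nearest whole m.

Two edge vectors: SP-1→SP-2 = (442, -45, 578.8), SP-1→SP-3 = (-20, 370, 36.6).
Normal n = (SP-1→SP-2) × (SP-1→SP-3) = (-215803, -27753.2, 162640).
So ∂z/∂E = −n_x/n_z = 1.32687531 and ∂z/∂N = −n_y/n_z = 0.17064191.
Intercept c from SP-1: 700.2 − 623190.87 − 965817.50 = −1588308.17.
At (470241, 5660282): z_contact = 623951.2 + 965881.3 − 1588308.17 = 1524.3 m.
Depth below ground = 1642 − 1524.3 = 118 m.

118 m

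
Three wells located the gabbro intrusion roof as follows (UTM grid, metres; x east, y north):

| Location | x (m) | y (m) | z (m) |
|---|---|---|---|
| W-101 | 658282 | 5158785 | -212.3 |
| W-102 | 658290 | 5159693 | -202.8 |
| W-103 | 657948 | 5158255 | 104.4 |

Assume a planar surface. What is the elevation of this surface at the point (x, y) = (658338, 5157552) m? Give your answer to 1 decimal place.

Two edge vectors: W-101→W-102 = (8, 908, 9.5), W-101→W-103 = (-334, -530, 316.7).
Normal n = (W-101→W-102) × (W-101→W-103) = (292598.6, -5706.6, 299032).
So ∂z/∂x = −n_x/n_z = −0.978485915 and ∂z/∂y = −n_y/n_z = 0.019083576.
Intercept c from W-101: -212.3 + 644119.66 − 98448.07 = 545459.30.
At (658338, 5157552): z = −644174.5 + 98424.5 + 545459.30 = -290.6 m.

-290.6 m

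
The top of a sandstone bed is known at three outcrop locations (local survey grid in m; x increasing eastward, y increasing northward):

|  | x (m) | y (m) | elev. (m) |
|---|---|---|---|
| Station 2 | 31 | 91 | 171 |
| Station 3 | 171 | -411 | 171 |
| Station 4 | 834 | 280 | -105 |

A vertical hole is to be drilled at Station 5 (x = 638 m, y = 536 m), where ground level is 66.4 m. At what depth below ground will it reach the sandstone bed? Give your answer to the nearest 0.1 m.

Let the plane be z = a·x + b·y + c.
Station 3−Station 2: 140a − 502b = 0;  Station 4−Station 2: 803a + 189b = −276.
Solving gives a = −0.32254, b = −0.08995.
Then c = 171 − a·31 − b·91 = 189.18.
At (638, 536): z_contact = −205.78 − 48.21 + 189.18 = -64.81 m.
Depth below ground = 66.4 − (-64.81) = 131.2 m.

131.2 m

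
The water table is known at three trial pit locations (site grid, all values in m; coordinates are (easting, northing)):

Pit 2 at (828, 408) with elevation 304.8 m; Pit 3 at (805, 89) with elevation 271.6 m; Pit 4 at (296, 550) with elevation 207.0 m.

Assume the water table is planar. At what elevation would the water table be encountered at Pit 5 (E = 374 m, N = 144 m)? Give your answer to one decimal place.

187.0 m

Let the plane be z = a·E + b·N + c.
Pit 3−Pit 2: −23a − 319b = −33.2;  Pit 4−Pit 2: −532a + 142b = −97.8.
Solving gives a = 0.20762, b = 0.08911.
Then c = 304.8 − a·828 − b·408 = 96.54.
At (374, 144): z = 77.6 + 12.8 + 96.54 = 187.0 m.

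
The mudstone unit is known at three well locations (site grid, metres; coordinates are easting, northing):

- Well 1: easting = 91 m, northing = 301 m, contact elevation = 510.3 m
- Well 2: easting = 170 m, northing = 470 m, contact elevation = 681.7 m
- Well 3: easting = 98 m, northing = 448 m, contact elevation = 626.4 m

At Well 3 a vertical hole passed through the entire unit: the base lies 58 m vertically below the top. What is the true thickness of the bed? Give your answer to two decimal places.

Two edge vectors: Well 1→Well 2 = (79, 169, 171.4), Well 1→Well 3 = (7, 147, 116.1).
Normal n = (Well 1→Well 2) × (Well 1→Well 3) = (-5574.9, -7972.1, 10430).
So ∂z/∂easting = −n_x/n_z = 0.53451 and ∂z/∂northing = −n_y/n_z = 0.76434.
|∇z| = √(a²+b²) = 0.93269, so dip δ = arctan(0.93269) = 43.01°.
True thickness = vertical thickness × cos δ = 58 × cos 43.01° = 42.41 m.

42.41 m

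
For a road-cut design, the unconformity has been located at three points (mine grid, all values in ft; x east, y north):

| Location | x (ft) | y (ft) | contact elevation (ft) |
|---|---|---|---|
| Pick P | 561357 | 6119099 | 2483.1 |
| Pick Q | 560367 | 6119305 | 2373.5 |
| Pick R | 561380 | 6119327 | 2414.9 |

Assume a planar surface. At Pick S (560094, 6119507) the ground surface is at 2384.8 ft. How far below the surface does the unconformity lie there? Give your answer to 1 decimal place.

85.6 ft

Two edge vectors: Pick P→Pick Q = (-990, 206, -109.6), Pick P→Pick R = (23, 228, -68.2).
Normal n = (Pick P→Pick Q) × (Pick P→Pick R) = (10939.6, -70038.8, -230458).
So ∂z/∂x = −n_x/n_z = 0.047468953 and ∂z/∂y = −n_y/n_z = −0.303911342.
Intercept c from Pick P: 2483.1 − 26647.03 + 1859663.59 = 1835499.66.
At (560094, 6119507): z_contact = 26587.08 − 1859787.58 + 1835499.66 = 2299.15 ft.
Depth below ground = 2384.8 − 2299.15 = 85.6 ft.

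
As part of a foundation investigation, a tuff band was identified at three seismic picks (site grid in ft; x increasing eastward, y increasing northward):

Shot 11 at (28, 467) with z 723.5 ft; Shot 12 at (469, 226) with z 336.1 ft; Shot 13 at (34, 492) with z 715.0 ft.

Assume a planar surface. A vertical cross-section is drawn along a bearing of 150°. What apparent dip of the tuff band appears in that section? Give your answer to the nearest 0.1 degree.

Two edge vectors: Shot 11→Shot 12 = (441, -241, -387.4), Shot 11→Shot 13 = (6, 25, -8.5).
Normal n = (Shot 11→Shot 12) × (Shot 11→Shot 13) = (11733.5, 1424.1, 12471).
So ∂z/∂x = −n_x/n_z = −0.94086 and ∂z/∂y = −n_y/n_z = −0.11419.
Unit vector along 150° is (sin 150°, cos 150°) = (0.5000, -0.8660).
Slope in that direction = a·(0.5000) + b·(-0.8660) = −0.37154.
Apparent dip = arctan|0.37154| = 20.4° (true dip is 43.5°, so apparent ≤ true as expected).

20.4°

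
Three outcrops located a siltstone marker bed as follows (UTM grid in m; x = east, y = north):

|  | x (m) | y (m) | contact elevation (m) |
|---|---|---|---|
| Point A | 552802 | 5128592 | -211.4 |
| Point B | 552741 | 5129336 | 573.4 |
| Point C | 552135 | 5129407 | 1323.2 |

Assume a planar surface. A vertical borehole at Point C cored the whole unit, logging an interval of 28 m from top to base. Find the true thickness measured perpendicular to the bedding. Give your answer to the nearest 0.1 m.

Two edge vectors: Point A→Point B = (-61, 744, 784.8), Point A→Point C = (-667, 815, 1534.6).
Normal n = (Point A→Point B) × (Point A→Point C) = (502130.4, -429851, 446533).
So ∂z/∂x = −n_x/n_z = −1.12451 and ∂z/∂y = −n_y/n_z = 0.96264.
|∇z| = √(a²+b²) = 1.48027, so dip δ = arctan(1.48027) = 55.96°.
True thickness = vertical thickness × cos δ = 28 × cos 55.96° = 15.7 m.

15.7 m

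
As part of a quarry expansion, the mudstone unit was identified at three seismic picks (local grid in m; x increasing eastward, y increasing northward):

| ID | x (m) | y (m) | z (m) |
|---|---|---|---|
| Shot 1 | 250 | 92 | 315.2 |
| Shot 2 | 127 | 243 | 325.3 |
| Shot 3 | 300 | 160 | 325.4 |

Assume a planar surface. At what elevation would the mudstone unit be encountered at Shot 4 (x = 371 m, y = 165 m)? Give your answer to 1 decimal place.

329.8 m

Let the plane be z = a·x + b·y + c.
Shot 2−Shot 1: −123a + 151b = 10.1;  Shot 3−Shot 1: 50a + 68b = 10.2.
Solving gives a = 0.05363, b = 0.11057.
Then c = 315.2 − a·250 − b·92 = 291.62.
At (371, 165): z = 19.9 + 18.2 + 291.62 = 329.8 m.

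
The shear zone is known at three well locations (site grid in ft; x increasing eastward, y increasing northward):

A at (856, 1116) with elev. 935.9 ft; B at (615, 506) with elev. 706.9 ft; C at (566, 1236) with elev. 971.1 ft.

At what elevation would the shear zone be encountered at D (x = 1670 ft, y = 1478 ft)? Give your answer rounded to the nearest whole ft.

Two edge vectors: A→B = (-241, -610, -229), A→C = (-290, 120, 35.2).
Normal n = (A→B) × (A→C) = (6008, 74893.2, -205820).
So ∂z/∂x = −n_x/n_z = 0.02919 and ∂z/∂y = −n_y/n_z = 0.36388.
Intercept c from A: 935.9 − 24.99 − 406.09 = 504.83.
At (1670, 1478): z = 48.7 + 537.8 + 504.83 = 1091.4 ft.

1091 ft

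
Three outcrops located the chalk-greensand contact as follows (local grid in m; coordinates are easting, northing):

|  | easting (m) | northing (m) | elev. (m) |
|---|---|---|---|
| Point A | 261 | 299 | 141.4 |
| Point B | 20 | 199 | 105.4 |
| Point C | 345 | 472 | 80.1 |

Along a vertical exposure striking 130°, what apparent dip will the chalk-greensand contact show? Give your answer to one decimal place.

32.1°

Let the plane be z = a·easting + b·northing + c.
Point B−Point A: −241a − 100b = −36;  Point C−Point A: 84a + 173b = −61.3.
Solving gives a = 0.37119, b = −0.53457.
Unit vector along 130° is (sin 130°, cos 130°) = (0.7660, -0.6428).
Slope in that direction = a·(0.7660) + b·(-0.6428) = 0.62796.
Apparent dip = arctan|0.62796| = 32.1° (true dip is 33.1°, so apparent ≤ true as expected).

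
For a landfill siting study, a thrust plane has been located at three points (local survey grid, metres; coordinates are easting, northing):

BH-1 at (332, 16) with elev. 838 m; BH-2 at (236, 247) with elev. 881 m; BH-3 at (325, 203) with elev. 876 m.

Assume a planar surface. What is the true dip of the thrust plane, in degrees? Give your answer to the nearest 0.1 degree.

Let the plane be z = a·easting + b·northing + c.
BH-2−BH-1: −96a + 231b = 43;  BH-3−BH-1: −7a + 187b = 38.
Solving gives a = 0.04512, b = 0.20490.
Gradient magnitude |∇z| = √(a² + b²) = √(0.00204 + 0.04198) = 0.20981.
True dip = arctan(0.20981) = 11.8°, dipping toward SSW (azimuth ≈ 192°).

11.8°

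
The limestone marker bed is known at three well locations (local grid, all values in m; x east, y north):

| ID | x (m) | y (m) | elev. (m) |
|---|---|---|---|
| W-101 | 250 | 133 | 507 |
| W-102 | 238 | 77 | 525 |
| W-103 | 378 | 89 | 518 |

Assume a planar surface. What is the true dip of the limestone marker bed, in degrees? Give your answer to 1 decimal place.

17.6°

Let the plane be z = a·x + b·y + c.
W-102−W-101: −12a − 56b = 18;  W-103−W-101: 128a − 44b = 11.
Solving gives a = −0.02287, b = −0.31653.
Gradient magnitude |∇z| = √(a² + b²) = √(0.00052 + 0.10019) = 0.31735.
True dip = arctan(0.31735) = 17.6°, dipping toward N (azimuth ≈ 004°).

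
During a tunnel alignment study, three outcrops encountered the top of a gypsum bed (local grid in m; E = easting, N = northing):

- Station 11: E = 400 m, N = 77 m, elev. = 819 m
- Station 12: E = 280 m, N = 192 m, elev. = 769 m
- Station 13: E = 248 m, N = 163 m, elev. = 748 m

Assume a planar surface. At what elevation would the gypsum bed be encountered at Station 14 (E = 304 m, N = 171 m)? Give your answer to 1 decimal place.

779.3 m

Two edge vectors: Station 11→Station 12 = (-120, 115, -50), Station 11→Station 13 = (-152, 86, -71).
Normal n = (Station 11→Station 12) × (Station 11→Station 13) = (-3865, -920, 7160).
So ∂z/∂E = −n_x/n_z = 0.53980 and ∂z/∂N = −n_y/n_z = 0.12849.
Intercept c from Station 11: 819 − 215.92 − 9.89 = 593.18.
At (304, 171): z = 164.1 + 22.0 + 593.18 = 779.3 m.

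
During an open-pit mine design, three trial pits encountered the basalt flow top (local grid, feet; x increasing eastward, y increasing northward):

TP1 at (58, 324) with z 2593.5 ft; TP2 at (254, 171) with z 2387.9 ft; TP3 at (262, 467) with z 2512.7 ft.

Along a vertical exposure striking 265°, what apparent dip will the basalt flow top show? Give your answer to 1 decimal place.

Two edge vectors: TP1→TP2 = (196, -153, -205.6), TP1→TP3 = (204, 143, -80.8).
Normal n = (TP1→TP2) × (TP1→TP3) = (41763.2, -26105.6, 59240).
So ∂z/∂x = −n_x/n_z = −0.70498 and ∂z/∂y = −n_y/n_z = 0.44068.
Unit vector along 265° is (sin 265°, cos 265°) = (-0.9962, -0.0872).
Slope in that direction = a·(-0.9962) + b·(-0.0872) = 0.66389.
Apparent dip = arctan|0.66389| = 33.6° (true dip is 39.7°, so apparent ≤ true as expected).

33.6°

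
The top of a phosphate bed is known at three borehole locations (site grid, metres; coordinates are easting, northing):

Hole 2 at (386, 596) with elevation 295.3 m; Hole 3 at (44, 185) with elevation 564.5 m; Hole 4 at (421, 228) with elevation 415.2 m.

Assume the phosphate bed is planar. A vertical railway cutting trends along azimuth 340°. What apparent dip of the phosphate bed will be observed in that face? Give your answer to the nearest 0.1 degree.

12.2°

Let the plane be z = a·easting + b·northing + c.
Hole 3−Hole 2: −342a − 411b = 269.2;  Hole 4−Hole 2: 35a − 368b = 119.9.
Solving gives a = −0.35501, b = −0.35958.
Unit vector along 340° is (sin 340°, cos 340°) = (-0.3420, 0.9397).
Slope in that direction = a·(-0.3420) + b·(0.9397) = −0.21647.
Apparent dip = arctan|0.21647| = 12.2° (true dip is 26.8°, so apparent ≤ true as expected).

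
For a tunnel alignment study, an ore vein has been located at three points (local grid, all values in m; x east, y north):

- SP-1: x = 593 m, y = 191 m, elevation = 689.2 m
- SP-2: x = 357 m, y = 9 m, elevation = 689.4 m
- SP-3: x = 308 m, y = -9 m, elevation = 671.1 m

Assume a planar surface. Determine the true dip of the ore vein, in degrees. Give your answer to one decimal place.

49.5°

Let the plane be z = a·x + b·y + c.
SP-2−SP-1: −236a − 182b = 0.2;  SP-3−SP-1: −285a − 200b = −18.1.
Solving gives a = 0.71396, b = −0.92690.
Gradient magnitude |∇z| = √(a² + b²) = √(0.50974 + 0.85913) = 1.16999.
True dip = arctan(1.16999) = 49.5°, dipping toward NW (azimuth ≈ 322°).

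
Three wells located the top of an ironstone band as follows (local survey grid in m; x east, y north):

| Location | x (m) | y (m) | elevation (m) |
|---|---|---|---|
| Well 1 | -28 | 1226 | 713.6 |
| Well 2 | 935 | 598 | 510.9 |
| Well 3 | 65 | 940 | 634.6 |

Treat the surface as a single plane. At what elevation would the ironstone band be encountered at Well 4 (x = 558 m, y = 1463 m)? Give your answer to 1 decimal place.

Let the plane be z = a·x + b·y + c.
Well 2−Well 1: 963a − 628b = −202.7;  Well 3−Well 1: 93a − 286b = −79.
Solving gives a = −0.038524, b = 0.263697.
Then c = 713.6 − a·-28 − b·1226 = 389.23.
At (558, 1463): z = −21.5 + 385.8 + 389.23 = 753.5 m.

753.5 m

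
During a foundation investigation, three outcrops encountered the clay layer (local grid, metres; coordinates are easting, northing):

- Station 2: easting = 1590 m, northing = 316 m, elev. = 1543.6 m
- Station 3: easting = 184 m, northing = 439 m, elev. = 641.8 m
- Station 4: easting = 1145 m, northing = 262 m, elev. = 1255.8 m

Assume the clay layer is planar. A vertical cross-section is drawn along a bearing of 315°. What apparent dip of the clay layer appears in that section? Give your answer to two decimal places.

23.61°

Two edge vectors: Station 2→Station 3 = (-1406, 123, -901.8), Station 2→Station 4 = (-445, -54, -287.8).
Normal n = (Station 2→Station 3) × (Station 2→Station 4) = (-84096.6, -3345.8, 130659).
So ∂z/∂easting = −n_x/n_z = 0.64363 and ∂z/∂northing = −n_y/n_z = 0.02561.
Unit vector along 315° is (sin 315°, cos 315°) = (-0.7071, 0.7071).
Slope in that direction = a·(-0.7071) + b·(0.7071) = −0.43701.
Apparent dip = arctan|0.43701| = 23.61° (true dip is 32.8°, so apparent ≤ true as expected).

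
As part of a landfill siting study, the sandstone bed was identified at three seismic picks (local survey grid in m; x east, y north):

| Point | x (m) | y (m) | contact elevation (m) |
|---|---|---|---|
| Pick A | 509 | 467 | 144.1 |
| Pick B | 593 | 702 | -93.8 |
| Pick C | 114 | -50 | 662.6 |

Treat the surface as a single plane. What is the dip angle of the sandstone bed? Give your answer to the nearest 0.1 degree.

45.6°

Let the plane be z = a·x + b·y + c.
Pick B−Pick A: 84a + 235b = −237.9;  Pick C−Pick A: −395a − 517b = 518.5.
Solving gives a = 0.02322, b = −1.02064.
Gradient magnitude |∇z| = √(a² + b²) = √(0.00054 + 1.04170) = 1.02090.
True dip = arctan(1.02090) = 45.6°, dipping toward N (azimuth ≈ 359°).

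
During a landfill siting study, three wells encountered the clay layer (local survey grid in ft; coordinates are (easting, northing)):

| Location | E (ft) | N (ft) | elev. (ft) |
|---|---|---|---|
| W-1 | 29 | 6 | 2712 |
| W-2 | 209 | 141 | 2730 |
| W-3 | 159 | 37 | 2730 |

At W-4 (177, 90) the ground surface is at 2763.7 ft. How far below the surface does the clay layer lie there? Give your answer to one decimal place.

34.9 ft

Two edge vectors: W-1→W-2 = (180, 135, 18), W-1→W-3 = (130, 31, 18).
Normal n = (W-1→W-2) × (W-1→W-3) = (1872, -900, -11970).
So ∂z/∂E = −n_x/n_z = 0.15639 and ∂z/∂N = −n_y/n_z = −0.07519.
Intercept c from W-1: 2712 − 4.54 + 0.45 = 2707.92.
At (177, 90): z_contact = 27.68 − 6.77 + 2707.92 = 2728.83 ft.
Depth below ground = 2763.7 − 2728.83 = 34.9 ft.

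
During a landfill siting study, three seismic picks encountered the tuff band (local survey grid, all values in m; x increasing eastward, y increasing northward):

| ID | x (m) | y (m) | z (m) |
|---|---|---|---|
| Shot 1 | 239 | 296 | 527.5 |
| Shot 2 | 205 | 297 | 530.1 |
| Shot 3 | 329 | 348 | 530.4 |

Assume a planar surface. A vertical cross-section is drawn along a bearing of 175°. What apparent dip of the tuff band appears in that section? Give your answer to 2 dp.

Let the plane be z = a·x + b·y + c.
Shot 2−Shot 1: −34a + 1b = 2.6;  Shot 3−Shot 1: 90a + 52b = 2.9.
Solving gives a = −0.07121, b = 0.17901.
Unit vector along 175° is (sin 175°, cos 175°) = (0.0872, -0.9962).
Slope in that direction = a·(0.0872) + b·(-0.9962) = −0.18453.
Apparent dip = arctan|0.18453| = 10.46° (true dip is 10.9°, so apparent ≤ true as expected).

10.46°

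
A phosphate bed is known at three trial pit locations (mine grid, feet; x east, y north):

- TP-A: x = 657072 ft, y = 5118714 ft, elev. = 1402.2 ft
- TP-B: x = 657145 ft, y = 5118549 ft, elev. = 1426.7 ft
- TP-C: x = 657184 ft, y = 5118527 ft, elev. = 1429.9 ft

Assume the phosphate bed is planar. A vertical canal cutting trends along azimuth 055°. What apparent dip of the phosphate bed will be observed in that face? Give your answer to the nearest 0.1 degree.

Two edge vectors: TP-A→TP-B = (73, -165, 24.5), TP-A→TP-C = (112, -187, 27.7).
Normal n = (TP-A→TP-B) × (TP-A→TP-C) = (11, 721.9, 4829).
So ∂z/∂x = −n_x/n_z = −0.00228 and ∂z/∂y = −n_y/n_z = −0.14949.
Unit vector along 055° is (sin 55°, cos 55°) = (0.8192, 0.5736).
Slope in that direction = a·(0.8192) + b·(0.5736) = −0.08761.
Apparent dip = arctan|0.08761| = 5.0° (true dip is 8.5°, so apparent ≤ true as expected).

5.0°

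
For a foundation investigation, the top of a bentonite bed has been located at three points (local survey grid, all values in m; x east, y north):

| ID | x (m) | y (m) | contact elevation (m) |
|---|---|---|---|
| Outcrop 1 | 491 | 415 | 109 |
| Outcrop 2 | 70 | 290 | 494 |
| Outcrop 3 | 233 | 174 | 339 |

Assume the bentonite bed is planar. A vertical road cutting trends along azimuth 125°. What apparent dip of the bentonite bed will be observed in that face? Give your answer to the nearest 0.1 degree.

37.9°

Let the plane be z = a·x + b·y + c.
Outcrop 2−Outcrop 1: −421a − 125b = 385;  Outcrop 3−Outcrop 1: −258a − 241b = 230.
Solving gives a = −0.92521, b = 0.03612.
Unit vector along 125° is (sin 125°, cos 125°) = (0.8192, -0.5736).
Slope in that direction = a·(0.8192) + b·(-0.5736) = −0.77861.
Apparent dip = arctan|0.77861| = 37.9° (true dip is 42.8°, so apparent ≤ true as expected).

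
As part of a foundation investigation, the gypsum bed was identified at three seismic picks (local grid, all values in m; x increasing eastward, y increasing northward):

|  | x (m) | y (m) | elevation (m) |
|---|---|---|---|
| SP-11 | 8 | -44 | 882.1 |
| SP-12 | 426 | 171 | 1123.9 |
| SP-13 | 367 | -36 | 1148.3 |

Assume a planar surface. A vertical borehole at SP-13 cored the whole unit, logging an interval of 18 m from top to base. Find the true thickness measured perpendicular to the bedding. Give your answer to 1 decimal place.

13.9 m

Two edge vectors: SP-11→SP-12 = (418, 215, 241.8), SP-11→SP-13 = (359, 8, 266.2).
Normal n = (SP-11→SP-12) × (SP-11→SP-13) = (55298.6, -24465.4, -73841).
So ∂z/∂x = −n_x/n_z = 0.74889 and ∂z/∂y = −n_y/n_z = −0.33133.
|∇z| = √(a²+b²) = 0.81891, so dip δ = arctan(0.81891) = 39.31°.
True thickness = vertical thickness × cos δ = 18 × cos 39.31° = 13.9 m.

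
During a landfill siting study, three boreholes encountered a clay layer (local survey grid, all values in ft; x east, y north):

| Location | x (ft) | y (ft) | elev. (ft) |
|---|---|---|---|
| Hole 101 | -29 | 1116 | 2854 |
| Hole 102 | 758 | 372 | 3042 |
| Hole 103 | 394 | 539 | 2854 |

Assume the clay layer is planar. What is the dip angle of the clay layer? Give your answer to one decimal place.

Let the plane be z = a·x + b·y + c.
Hole 102−Hole 101: 787a − 744b = 188;  Hole 103−Hole 101: 423a − 577b = 0.
Solving gives a = 0.77824, b = 0.57053.
Gradient magnitude |∇z| = √(a² + b²) = √(0.60565 + 0.32550) = 0.96496.
True dip = arctan(0.96496) = 44.0°, dipping toward SW (azimuth ≈ 234°).

44.0°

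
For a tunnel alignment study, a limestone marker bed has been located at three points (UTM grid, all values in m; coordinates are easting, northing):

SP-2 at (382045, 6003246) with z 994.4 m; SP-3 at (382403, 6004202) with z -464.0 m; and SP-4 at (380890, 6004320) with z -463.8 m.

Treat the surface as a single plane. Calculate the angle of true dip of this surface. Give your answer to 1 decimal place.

Let the plane be z = a·easting + b·northing + c.
SP-3−SP-2: 358a + 956b = −1458.4;  SP-4−SP-2: −1155a + 1074b = −1458.2.
Solving gives a = −0.11573, b = −1.48219.
Gradient magnitude |∇z| = √(a² + b²) = √(0.01339 + 2.19687) = 1.48670.
True dip = arctan(1.48670) = 56.1°, dipping toward N (azimuth ≈ 004°).

56.1°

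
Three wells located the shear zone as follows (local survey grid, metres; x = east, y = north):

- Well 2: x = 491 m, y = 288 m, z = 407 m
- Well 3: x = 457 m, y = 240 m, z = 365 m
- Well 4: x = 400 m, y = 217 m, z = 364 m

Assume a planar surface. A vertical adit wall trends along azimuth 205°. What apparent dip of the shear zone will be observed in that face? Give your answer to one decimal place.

41.9°

Let the plane be z = a·x + b·y + c.
Well 3−Well 2: −34a − 48b = −42;  Well 4−Well 2: −91a − 71b = −43.
Solving gives a = −0.46981, b = 1.20778.
Unit vector along 205° is (sin 205°, cos 205°) = (-0.4226, -0.9063).
Slope in that direction = a·(-0.4226) + b·(-0.9063) = −0.89607.
Apparent dip = arctan|0.89607| = 41.9° (true dip is 52.3°, so apparent ≤ true as expected).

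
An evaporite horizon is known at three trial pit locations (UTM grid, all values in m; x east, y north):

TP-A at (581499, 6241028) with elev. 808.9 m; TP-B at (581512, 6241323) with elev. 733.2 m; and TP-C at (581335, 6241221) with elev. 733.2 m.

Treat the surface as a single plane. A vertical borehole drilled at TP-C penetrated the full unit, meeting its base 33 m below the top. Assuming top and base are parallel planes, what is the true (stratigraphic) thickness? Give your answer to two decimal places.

31.57 m

Two edge vectors: TP-A→TP-B = (13, 295, -75.7), TP-A→TP-C = (-164, 193, -75.7).
Normal n = (TP-A→TP-B) × (TP-A→TP-C) = (-7721.4, 13398.9, 50889).
So ∂z/∂x = −n_x/n_z = 0.15173 and ∂z/∂y = −n_y/n_z = −0.26330.
|∇z| = √(a²+b²) = 0.30389, so dip δ = arctan(0.30389) = 16.90°.
True thickness = vertical thickness × cos δ = 33 × cos 16.90° = 31.57 m.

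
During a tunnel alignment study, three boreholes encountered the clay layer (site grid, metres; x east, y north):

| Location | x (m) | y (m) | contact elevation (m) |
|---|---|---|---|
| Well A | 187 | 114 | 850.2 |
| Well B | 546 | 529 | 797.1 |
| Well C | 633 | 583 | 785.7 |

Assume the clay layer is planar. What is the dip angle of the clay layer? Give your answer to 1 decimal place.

Two edge vectors: Well A→Well B = (359, 415, -53.1), Well A→Well C = (446, 469, -64.5).
Normal n = (Well A→Well B) × (Well A→Well C) = (-1863.6, -527.1, -16719).
So ∂z/∂x = −n_x/n_z = −0.11147 and ∂z/∂y = −n_y/n_z = −0.03153.
Gradient magnitude |∇z| = √(a² + b²) = √(0.01242 + 0.00099) = 0.11584.
True dip = arctan(0.11584) = 6.6°, dipping toward ENE (azimuth ≈ 074°).

6.6°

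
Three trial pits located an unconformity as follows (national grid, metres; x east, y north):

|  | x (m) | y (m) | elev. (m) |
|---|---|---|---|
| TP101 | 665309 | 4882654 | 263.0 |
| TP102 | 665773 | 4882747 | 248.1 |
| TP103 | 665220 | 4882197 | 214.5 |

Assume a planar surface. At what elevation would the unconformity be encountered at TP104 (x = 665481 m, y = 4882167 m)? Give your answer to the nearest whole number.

Two edge vectors: TP101→TP102 = (464, 93, -14.9), TP101→TP103 = (-89, -457, -48.5).
Normal n = (TP101→TP102) × (TP101→TP103) = (-11319.8, 23830.1, -203771).
So ∂z/∂x = −n_x/n_z = −0.05555158 and ∂z/∂y = −n_y/n_z = 0.11694549.
Intercept c from TP101: 263 + 36958.96 − 571004.38 = −533782.42.
At (665481, 4882167): z = −36968.5 + 570947.4 − 533782.42 = 196.5 m.

196 m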